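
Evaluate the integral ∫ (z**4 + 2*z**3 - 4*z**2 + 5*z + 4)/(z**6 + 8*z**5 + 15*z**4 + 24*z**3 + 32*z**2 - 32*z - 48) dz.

4*log(z - 1)/105 + 3*log(z + 1)/25 - 11*log(z + 2)/48 - 347*log(z + 6)/2800 + 39*log(z**2 + 4)/400 - 3*atan(z/2)/50 + C

Factor the denominator: (z - 1)*(z + 1)*(z + 2)*(z + 6)*(z**2 + 4).
Partial-fraction decomposition: 3*(13*z - 8)/(200*(z**2 + 4)) - 347/(2800*(z + 6)) - 11/(48*(z + 2)) + 3/(25*(z + 1)) + 4/(105*(z - 1)).
Integrate each term; A/(z−a) gives A·log|z−a|; the (Bz+D)/(z²+p²) term gives a log and an atan.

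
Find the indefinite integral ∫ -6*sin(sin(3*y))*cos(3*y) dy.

Let u = sin(3*y), so du = (3*cos(3*y)) dy.
Rewriting, the integral becomes -2·∫ sin(u) du = -2·-cos(u).
Substituting back, u = sin(3*y).

2*cos(sin(3*y)) + C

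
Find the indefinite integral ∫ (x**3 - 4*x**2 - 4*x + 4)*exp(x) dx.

Use integration by parts with u = x**3 - 4*x**2 - 4*x + 4, dv = exp(x) dx, so v = exp(x).
Apply parts 3 times (tabular method): alternate signs, differentiate u down to 0, integrate dv up.

(x**3 - 7*x**2 + 10*x - 6)*exp(x) + C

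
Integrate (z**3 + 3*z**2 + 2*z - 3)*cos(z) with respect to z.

Use integration by parts with u = z**3 + 3*z**2 + 2*z - 3, dv = cos(z) dz, so v = sin(z).
Apply parts 3 times (tabular method): alternate signs, differentiate u down to 0, integrate dv up.

z**3*sin(z) + 3*z**2*sin(z) + 3*z**2*cos(z) - 4*z*sin(z) + 6*z*cos(z) - 9*sin(z) - 4*cos(z) + C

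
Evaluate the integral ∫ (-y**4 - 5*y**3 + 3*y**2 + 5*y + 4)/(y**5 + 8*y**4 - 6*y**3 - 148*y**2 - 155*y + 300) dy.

-8*log(y - 4)/27 - log(y - 1)/72 + 5*log(y + 3)/8 - 71*log(y + 5)/54 + 1/(2*y + 10) + C

Factor the denominator: (y - 4)*(y - 1)*(y + 3)*(y + 5)**2.
Partial-fraction decomposition: -71/(54*(y + 5)) - 1/(2*(y + 5)**2) + 5/(8*(y + 3)) - 1/(72*(y - 1)) - 8/(27*(y - 4)).
Integrate each term; A/(y−a) gives A·log|y−a|; A/(y−a)² gives −A/(y−a).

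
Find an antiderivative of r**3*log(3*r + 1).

Use integration by parts with u = log(3*r + 1), dv = r**3 dr.
Then du = 3/(3*r + 1) dr and v = r**4/4.

r**4*log(3*r + 1)/4 - r**4/16 + r**3/36 - r**2/72 + r/108 - log(3*r + 1)/324 + C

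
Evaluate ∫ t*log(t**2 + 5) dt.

t**2*log(t**2 + 5)/2 - t**2/2 + 5*log(t**2 + 5)/2 + C

Let u = t**2 + 5, so du = (2*t) dt.
The integral becomes (1/2)·∫ log(u) du; integrate by parts with u′=log(u), dv′=du.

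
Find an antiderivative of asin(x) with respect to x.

x*asin(x) + sqrt(-x**2 + 1) + C

Use integration by parts with u = arcsin(x), dv = dx.
Then du = 1/sqrt(-x**2 + 1) dx.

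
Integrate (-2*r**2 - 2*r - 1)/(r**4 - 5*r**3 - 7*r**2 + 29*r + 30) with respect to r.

Factor the denominator: (r - 5)*(r - 3)*(r + 1)*(r + 2).
Partial-fraction decomposition: 1/(7*(r + 2)) - 1/(24*(r + 1)) + 5/(8*(r - 3)) - 61/(84*(r - 5)).
Integrate each term: A/(r−a) contributes A·log|r−a|.

-61*log(r - 5)/84 + 5*log(r - 3)/8 - log(r + 1)/24 + log(r + 2)/7 + C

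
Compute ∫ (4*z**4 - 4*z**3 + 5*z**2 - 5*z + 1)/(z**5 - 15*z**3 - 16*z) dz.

Factor the denominator: z*(z - 4)*(z + 4)*(z**2 + 1).
Partial-fraction decomposition: 1/(17*(z**2 + 1)) + 1381/(544*(z + 4)) + 829/(544*(z - 4)) - 1/(16*z).
Integrate each term; A/(z−a) gives A·log|z−a|; the (Bz+D)/(z²+p²) term gives a log and an atan.

-log(z)/16 + 829*log(z - 4)/544 + 1381*log(z + 4)/544 + atan(z)/17 + C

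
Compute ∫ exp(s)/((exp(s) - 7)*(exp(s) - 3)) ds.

Let u = e^s, du = e^s ds.
The integral becomes ∫ du/((u-3)(u-7)); decompose into partial fractions.

log(exp(s) - 7)/4 - log(exp(s) - 3)/4 + C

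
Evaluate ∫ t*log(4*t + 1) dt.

Use integration by parts with u = log(4*t + 1), dv = t dt.
Then du = 4/(4*t + 1) dt and v = t**2/2.

t**2*log(4*t + 1)/2 - t**2/4 + t/8 - log(4*t + 1)/32 + C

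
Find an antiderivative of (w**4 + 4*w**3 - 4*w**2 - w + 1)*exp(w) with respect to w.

Use integration by parts with u = w**4 + 4*w**3 - 4*w**2 - w + 1, dv = exp(w) dw, so v = exp(w).
Apply parts 4 times (tabular method): alternate signs, differentiate u down to 0, integrate dv up.

(w**4 - 4*w**2 + 7*w - 6)*exp(w) + C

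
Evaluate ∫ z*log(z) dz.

Use integration by parts with u = log(z), dv = z dz.
Then du = 1/z dz and v = z**2/2.

z**2*log(z)/2 - z**2/4 + C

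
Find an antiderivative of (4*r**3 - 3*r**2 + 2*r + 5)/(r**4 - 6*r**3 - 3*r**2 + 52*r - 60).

Factor the denominator: (r - 5)*(r - 2)**2*(r + 3).
Partial-fraction decomposition: 17/(25*(r + 3)) - 628/(225*(r - 2)) - 29/(15*(r - 2)**2) + 55/(9*(r - 5)).
Integrate each term; A/(r−a) gives A·log|r−a|; A/(r−a)² gives −A/(r−a).

55*log(r - 5)/9 - 628*log(r - 2)/225 + 17*log(r + 3)/25 + 29/(15*r - 30) + C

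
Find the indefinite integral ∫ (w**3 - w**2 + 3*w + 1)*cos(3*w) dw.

w**3*sin(3*w)/3 - w**2*sin(3*w)/3 + w**2*cos(3*w)/3 + 7*w*sin(3*w)/9 - 2*w*cos(3*w)/9 + 11*sin(3*w)/27 + 7*cos(3*w)/27 + C

Use integration by parts with u = w**3 - w**2 + 3*w + 1, dv = cos(3*w) dw, so v = sin(3*w)/3.
Apply parts 3 times (tabular method): alternate signs, differentiate u down to 0, integrate dv up.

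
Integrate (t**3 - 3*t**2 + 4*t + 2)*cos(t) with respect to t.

Use integration by parts with u = t**3 - 3*t**2 + 4*t + 2, dv = cos(t) dt, so v = sin(t).
Apply parts 3 times (tabular method): alternate signs, differentiate u down to 0, integrate dv up.

t**3*sin(t) - 3*t**2*sin(t) + 3*t**2*cos(t) - 2*t*sin(t) - 6*t*cos(t) + 8*sin(t) - 2*cos(t) + C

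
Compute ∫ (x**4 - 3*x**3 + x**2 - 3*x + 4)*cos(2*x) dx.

Use integration by parts with u = x**4 - 3*x**3 + x**2 - 3*x + 4, dv = cos(2*x) dx, so v = sin(2*x)/2.
Apply parts 4 times (tabular method): alternate signs, differentiate u down to 0, integrate dv up.

x**4*sin(2*x)/2 - 3*x**3*sin(2*x)/2 + x**3*cos(2*x) - x**2*sin(2*x) - 9*x**2*cos(2*x)/4 + 3*x*sin(2*x)/4 - x*cos(2*x) + 5*sin(2*x)/2 + 3*cos(2*x)/8 + C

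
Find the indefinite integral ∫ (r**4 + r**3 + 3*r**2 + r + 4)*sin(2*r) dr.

-r**4*cos(2*r)/2 + r**3*sin(2*r) - r**3*cos(2*r)/2 + 3*r**2*sin(2*r)/4 + r*cos(2*r)/4 - sin(2*r)/8 - 2*cos(2*r) + C

Use integration by parts with u = r**4 + r**3 + 3*r**2 + r + 4, dv = sin(2*r) dr, so v = -cos(2*r)/2.
Apply parts 4 times (tabular method): alternate signs, differentiate u down to 0, integrate dv up.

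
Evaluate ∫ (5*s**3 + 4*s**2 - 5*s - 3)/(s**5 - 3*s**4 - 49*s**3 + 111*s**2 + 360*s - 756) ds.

1873*log(s - 7)/2600 - 17*log(s - 3)/24 + 43*log(s - 2)/200 + 29*log(s + 3)/300 - 101*log(s + 6)/312 + C

Factor the denominator: (s - 7)*(s - 3)*(s - 2)*(s + 3)*(s + 6).
Partial-fraction decomposition: -101/(312*(s + 6)) + 29/(300*(s + 3)) + 43/(200*(s - 2)) - 17/(24*(s - 3)) + 1873/(2600*(s - 7)).
Integrate each term: A/(s−a) contributes A·log|s−a|.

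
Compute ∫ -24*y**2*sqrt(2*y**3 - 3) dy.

-8*(2*y**3 - 3)**(3/2)/3 + C

Let u = 2*y**3 - 3, so du = (6*y**2) dy.
Rewriting, the integral becomes -4·∫ √u du = -4·(2/3)u^(3/2).
Substituting back, u = 2*y**3 - 3.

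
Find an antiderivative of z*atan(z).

z**2*atan(z)/2 - z/2 + atan(z)/2 + C

Use integration by parts with u = arctan(z), dv = z dz.
Then du = 1/(z**2 + 1) dz.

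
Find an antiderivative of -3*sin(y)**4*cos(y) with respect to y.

Let u = sin(y), so du = (cos(y)) dy.
Rewriting, the integral becomes -3·∫ u^4 du = -3·u^5/5.
Substituting back, u = sin(y).

-3*sin(y)**5/5 + C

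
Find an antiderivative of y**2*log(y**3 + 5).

Let u = y**3 + 5, so du = (3*y**2) dy.
The integral becomes (1/3)·∫ log(u) du; integrate by parts with u′=log(u), dv′=du.

y**3*log(y**3 + 5)/3 - y**3/3 + 5*log(y**3 + 5)/3 + C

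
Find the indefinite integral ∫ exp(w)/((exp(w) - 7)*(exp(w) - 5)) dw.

log(exp(w) - 7)/2 - log(exp(w) - 5)/2 + C

Let u = e^w, du = e^w dw.
The integral becomes ∫ du/((u-5)(u-7)); decompose into partial fractions.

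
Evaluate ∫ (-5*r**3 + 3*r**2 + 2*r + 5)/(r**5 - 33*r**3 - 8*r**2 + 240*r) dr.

log(r)/48 - 107*log(r - 5)/162 + 97*log(r - 3)/294 + 19669*log(r + 4)/63504 + 365/(252*r + 1008) + C

Factor the denominator: r*(r - 5)*(r - 3)*(r + 4)**2.
Partial-fraction decomposition: 19669/(63504*(r + 4)) - 365/(252*(r + 4)**2) + 97/(294*(r - 3)) - 107/(162*(r - 5)) + 1/(48*r).
Integrate each term; A/(r−a) gives A·log|r−a|; A/(r−a)² gives −A/(r−a).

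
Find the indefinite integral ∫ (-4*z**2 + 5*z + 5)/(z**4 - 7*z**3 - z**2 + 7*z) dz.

Factor the denominator: z*(z - 7)*(z - 1)*(z + 1).
Partial-fraction decomposition: 1/(4*(z + 1)) - 1/(2*(z - 1)) - 13/(28*(z - 7)) + 5/(7*z).
Integrate each term: A/(z−a) contributes A·log|z−a|.

5*log(z)/7 - 13*log(z - 7)/28 - log(z - 1)/2 + log(z + 1)/4 + C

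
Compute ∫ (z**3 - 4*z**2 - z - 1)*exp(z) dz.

Use integration by parts with u = z**3 - 4*z**2 - z - 1, dv = exp(z) dz, so v = exp(z).
Apply parts 3 times (tabular method): alternate signs, differentiate u down to 0, integrate dv up.

(z**3 - 7*z**2 + 13*z - 14)*exp(z) + C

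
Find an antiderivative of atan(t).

t*atan(t) - log(t**2 + 1)/2 + C

Use integration by parts with u = arctan(t), dv = dt.
Then du = 1/(t**2 + 1) dt.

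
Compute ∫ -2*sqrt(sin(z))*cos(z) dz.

Let u = sin(z), so du = (cos(z)) dz.
Rewriting, the integral becomes -2·∫ √u du = -2·(2/3)u^(3/2).
Substituting back, u = sin(z).

-4*sin(z)**(3/2)/3 + C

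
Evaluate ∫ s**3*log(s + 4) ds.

s**4*log(s + 4)/4 - s**4/16 + s**3/3 - 2*s**2 + 16*s - 64*log(s + 4) + C

Use integration by parts with u = log(s + 4), dv = s**3 ds.
Then du = 1/(s + 4) ds and v = s**4/4.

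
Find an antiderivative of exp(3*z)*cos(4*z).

Let I denote the integral. Integrate by parts with u = cos(4*z), dv = exp(3*z) dz, so v = exp(3*z)/3: I = exp(3*z)*cos(4*z)/3 + (4/3)·∫ exp(3*z)*sin(4*z) dz.
Apply parts again with u = sin(4*z), dv = exp(3*z) dz: ∫ exp(3*z)*sin(4*z) dz = exp(3*z)*sin(4*z)/3 − (4/3)·I. Substituting back brings back I: I = 4*exp(3*z)*sin(4*z)/9 + exp(3*z)*cos(4*z)/3 − (16/9)·I.
Solving for I: (1 + 16/9)·I equals the remaining terms, so I = (9/25)·(4*exp(3*z)*sin(4*z)/9 + exp(3*z)*cos(4*z)/3).

4*exp(3*z)*sin(4*z)/25 + 3*exp(3*z)*cos(4*z)/25 + C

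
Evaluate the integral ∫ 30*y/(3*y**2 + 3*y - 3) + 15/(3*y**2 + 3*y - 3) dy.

5*log(3*y**2 + 3*y - 3) + C

Let u = 3*y**2 + 3*y - 3, so du = (6*y + 3) dy.
Rewriting, the integral becomes 5·∫ 1/u du = 5·log(u).
Substituting back, u = 3*y**2 + 3*y - 3.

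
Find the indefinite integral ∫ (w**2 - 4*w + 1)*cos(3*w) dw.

w**2*sin(3*w)/3 - 4*w*sin(3*w)/3 + 2*w*cos(3*w)/9 + 7*sin(3*w)/27 - 4*cos(3*w)/9 + C

Use integration by parts with u = w**2 - 4*w + 1, dv = cos(3*w) dw, so v = sin(3*w)/3.
Apply parts 2 times (tabular method): alternate signs, differentiate u down to 0, integrate dv up.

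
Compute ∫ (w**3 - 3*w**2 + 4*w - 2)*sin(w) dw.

-w**3*cos(w) + 3*w**2*sin(w) + 3*w**2*cos(w) - 6*w*sin(w) + 2*w*cos(w) - 2*sin(w) - 4*cos(w) + C

Use integration by parts with u = w**3 - 3*w**2 + 4*w - 2, dv = sin(w) dw, so v = -cos(w).
Apply parts 3 times (tabular method): alternate signs, differentiate u down to 0, integrate dv up.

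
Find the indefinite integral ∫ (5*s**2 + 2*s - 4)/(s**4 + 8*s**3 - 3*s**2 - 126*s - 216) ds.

Factor the denominator: (s - 4)*(s + 3)**2*(s + 6).
Partial-fraction decomposition: -82/(45*(s + 6)) + 104/(63*(s + 3)) - 5/(3*(s + 3)**2) + 6/(35*(s - 4)).
Integrate each term; A/(s−a) gives A·log|s−a|; A/(s−a)² gives −A/(s−a).

6*log(s - 4)/35 + 104*log(s + 3)/63 - 82*log(s + 6)/45 + 5/(3*s + 9) + C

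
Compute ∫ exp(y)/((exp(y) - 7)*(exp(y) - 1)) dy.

log(exp(y) - 7)/6 - log(exp(y) - 1)/6 + C

Let u = e^y, du = e^y dy.
The integral becomes ∫ du/((u-1)(u-7)); decompose into partial fractions.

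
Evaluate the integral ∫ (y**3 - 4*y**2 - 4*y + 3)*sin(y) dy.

-y**3*cos(y) + 3*y**2*sin(y) + 4*y**2*cos(y) - 8*y*sin(y) + 10*y*cos(y) - 10*sin(y) - 11*cos(y) + C

Use integration by parts with u = y**3 - 4*y**2 - 4*y + 3, dv = sin(y) dy, so v = -cos(y).
Apply parts 3 times (tabular method): alternate signs, differentiate u down to 0, integrate dv up.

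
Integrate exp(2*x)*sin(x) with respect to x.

Let I denote the integral. Integrate by parts with u = sin(x), dv = exp(2*x) dx, so v = exp(2*x)/2: I = exp(2*x)*sin(x)/2 − (1/2)·∫ exp(2*x)*cos(x) dx.
Apply parts again with u = cos(x), dv = exp(2*x) dx: ∫ exp(2*x)*cos(x) dx = exp(2*x)*cos(x)/2 + (1/2)·I. Substituting back brings back I: I = exp(2*x)*sin(x)/2 - exp(2*x)*cos(x)/4 − (1/4)·I.
Solving for I: (1 + 1/4)·I equals the remaining terms, so I = (4/5)·(exp(2*x)*sin(x)/2 - exp(2*x)*cos(x)/4).

2*exp(2*x)*sin(x)/5 - exp(2*x)*cos(x)/5 + C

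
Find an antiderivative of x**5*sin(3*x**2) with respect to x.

Let u = x², du = 2x dx; rewrite as (1/2)∫ u^2·sin(3u) du.
Now integrate by parts 2 times.

-x**4*cos(3*x**2)/6 + x**2*sin(3*x**2)/9 + cos(3*x**2)/27 + C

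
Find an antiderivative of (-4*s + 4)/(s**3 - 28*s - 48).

Factor the denominator: (s - 6)*(s + 2)*(s + 4).
Partial-fraction decomposition: 1/(s + 4) - 3/(4*(s + 2)) - 1/(4*(s - 6)).
Integrate each term: A/(s−a) contributes A·log|s−a|.

-log(s - 6)/4 - 3*log(s + 2)/4 + log(s + 4) + C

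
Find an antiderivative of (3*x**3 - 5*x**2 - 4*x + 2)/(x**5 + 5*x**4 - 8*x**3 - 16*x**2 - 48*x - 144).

2*log(x - 3)/45 + 17*log(x + 2)/80 - 401*log(x + 6)/720 + 3*log(x**2 + 4)/20 - atan(x/2)/40 + C

Factor the denominator: (x - 3)*(x + 2)*(x + 6)*(x**2 + 4).
Partial-fraction decomposition: (6*x - 1)/(20*(x**2 + 4)) - 401/(720*(x + 6)) + 17/(80*(x + 2)) + 2/(45*(x - 3)).
Integrate each term; A/(x−a) gives A·log|x−a|; the (Bx+D)/(x²+p²) term gives a log and an atan.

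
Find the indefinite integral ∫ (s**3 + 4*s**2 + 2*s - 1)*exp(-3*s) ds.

Use integration by parts with u = s**3 + 4*s**2 + 2*s - 1, dv = exp(-3*s) ds, so v = -exp(-3*s)/3.
Apply parts 3 times (tabular method): alternate signs, differentiate u down to 0, integrate dv up.

(-9*s**3 - 45*s**2 - 48*s - 7)*exp(-3*s)/27 + C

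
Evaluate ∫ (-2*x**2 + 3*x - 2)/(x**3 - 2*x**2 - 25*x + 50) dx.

-37*log(x - 5)/30 + 4*log(x - 2)/21 - 67*log(x + 5)/70 + C

Factor the denominator: (x - 5)*(x - 2)*(x + 5).
Partial-fraction decomposition: -67/(70*(x + 5)) + 4/(21*(x - 2)) - 37/(30*(x - 5)).
Integrate each term: A/(x−a) contributes A·log|x−a|.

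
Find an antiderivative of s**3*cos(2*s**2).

Let u = s², du = 2s ds; rewrite as (1/2)∫ u^1·cos(2u) du.
Now integrate by parts 1 time.

s**2*sin(2*s**2)/4 + cos(2*s**2)/8 + C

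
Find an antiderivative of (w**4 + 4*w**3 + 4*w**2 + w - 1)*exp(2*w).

Use integration by parts with u = w**4 + 4*w**3 + 4*w**2 + w - 1, dv = exp(2*w) dw, so v = exp(2*w)/2.
Apply parts 4 times (tabular method): alternate signs, differentiate u down to 0, integrate dv up.

(w**4 + 2*w**3 + w**2 - 1)*exp(2*w)/2 + C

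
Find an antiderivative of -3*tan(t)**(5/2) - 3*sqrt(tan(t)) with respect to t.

Let u = tan(t), so du = (tan(t)**2 + 1) dt.
Rewriting, the integral becomes -3·∫ √u du = -3·(2/3)u^(3/2).
Substituting back, u = tan(t).

-2*tan(t)**(3/2) + C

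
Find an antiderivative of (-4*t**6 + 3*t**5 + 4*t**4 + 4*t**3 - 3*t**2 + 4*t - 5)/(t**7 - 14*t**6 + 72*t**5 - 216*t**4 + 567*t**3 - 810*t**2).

-log(t)/1620 - 157337*log(t - 6)/4860 + 10037*log(t - 5)/340 - 1775*log(t - 3)/972 + 2341*log(t**2 + 9)/6885 - 12221*atan(t/3)/41310 - 1/(162*t) + C

Factor the denominator: t**2*(t - 6)*(t - 5)*(t - 3)*(t**2 + 9).
Partial-fraction decomposition: (9364*t - 12221)/(13770*(t**2 + 9)) - 1775/(972*(t - 3)) + 10037/(340*(t - 5)) - 157337/(4860*(t - 6)) - 1/(1620*t) + 1/(162*t**2).
Integrate each term; A/(t−a) gives A·log|t−a|; the (Bt+D)/(t²+p²) term gives a log and an atan.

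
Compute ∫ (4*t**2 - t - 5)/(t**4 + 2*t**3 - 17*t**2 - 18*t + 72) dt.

Factor the denominator: (t - 3)*(t - 2)*(t + 3)*(t + 4).
Partial-fraction decomposition: -3/(2*(t + 4)) + 17/(15*(t + 3)) - 3/(10*(t - 2)) + 2/(3*(t - 3)).
Integrate each term: A/(t−a) contributes A·log|t−a|.

2*log(t - 3)/3 - 3*log(t - 2)/10 + 17*log(t + 3)/15 - 3*log(t + 4)/2 + C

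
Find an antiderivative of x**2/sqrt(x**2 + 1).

Substitute x = tan(θ), so dx = sec(θ)^2 dθ and the radical becomes sqrt(x**2 + 1) = sec(θ) by the Pythagorean identity.
Integrate the resulting trig expression in θ, then back-substitute tan(θ) = x, sec(θ) = sqrt(x**2 + 1) (absorbing any constant into C).

x*sqrt(x**2 + 1)/2 - log(x + sqrt(x**2 + 1))/2 + C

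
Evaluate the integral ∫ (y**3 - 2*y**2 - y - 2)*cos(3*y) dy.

y**3*sin(3*y)/3 - 2*y**2*sin(3*y)/3 + y**2*cos(3*y)/3 - 5*y*sin(3*y)/9 - 4*y*cos(3*y)/9 - 14*sin(3*y)/27 - 5*cos(3*y)/27 + C

Use integration by parts with u = y**3 - 2*y**2 - y - 2, dv = cos(3*y) dy, so v = sin(3*y)/3.
Apply parts 3 times (tabular method): alternate signs, differentiate u down to 0, integrate dv up.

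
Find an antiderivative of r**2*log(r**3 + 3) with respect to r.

Let u = r**3 + 3, so du = (3*r**2) dr.
The integral becomes (1/3)·∫ log(u) du; integrate by parts with u′=log(u), dv′=du.

r**3*log(r**3 + 3)/3 - r**3/3 + log(r**3 + 3) + C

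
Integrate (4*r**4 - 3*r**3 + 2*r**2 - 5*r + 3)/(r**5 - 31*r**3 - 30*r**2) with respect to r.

Factor the denominator: r**2*(r - 6)*(r + 1)*(r + 5).
Partial-fraction decomposition: 2953/(1100*(r + 5)) - 17/(28*(r + 1)) + 509/(308*(r - 6)) + 27/(100*r) - 1/(10*r**2).
Integrate each term; A/(r−a) gives A·log|r−a|; A/(r−a)² gives −A/(r−a).

27*log(r)/100 + 509*log(r - 6)/308 - 17*log(r + 1)/28 + 2953*log(r + 5)/1100 + 1/(10*r) + C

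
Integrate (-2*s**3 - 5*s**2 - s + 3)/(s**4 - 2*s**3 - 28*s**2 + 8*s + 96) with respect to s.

-123*log(s - 6)/64 + 35*log(s - 2)/96 + log(s + 2)/64 - 11*log(s + 4)/24 + C

Factor the denominator: (s - 6)*(s - 2)*(s + 2)*(s + 4).
Partial-fraction decomposition: -11/(24*(s + 4)) + 1/(64*(s + 2)) + 35/(96*(s - 2)) - 123/(64*(s - 6)).
Integrate each term: A/(s−a) contributes A·log|s−a|.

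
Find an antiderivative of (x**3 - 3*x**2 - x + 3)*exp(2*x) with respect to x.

(4*x**3 - 18*x**2 + 14*x + 5)*exp(2*x)/8 + C

Use integration by parts with u = x**3 - 3*x**2 - x + 3, dv = exp(2*x) dx, so v = exp(2*x)/2.
Apply parts 3 times (tabular method): alternate signs, differentiate u down to 0, integrate dv up.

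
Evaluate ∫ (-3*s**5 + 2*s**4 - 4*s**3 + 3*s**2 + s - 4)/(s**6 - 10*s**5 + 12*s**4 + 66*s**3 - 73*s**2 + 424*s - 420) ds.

Factor the denominator: (s - 7)*(s - 5)*(s - 1)*(s + 3)*(s**2 + 4).
Partial-fraction decomposition: (283*s - 4008)/(19981*(s**2 + 4)) - 1019/(4160*(s + 3)) - 1/(96*(s - 1)) + 8549/(1856*(s - 5)) - 46841/(6360*(s - 7)).
Integrate each term; A/(s−a) gives A·log|s−a|; the (Bs+D)/(s²+p²) term gives a log and an atan.

-46841*log(s - 7)/6360 + 8549*log(s - 5)/1856 - log(s - 1)/96 - 1019*log(s + 3)/4160 + 283*log(s**2 + 4)/39962 - 2004*atan(s/2)/19981 + C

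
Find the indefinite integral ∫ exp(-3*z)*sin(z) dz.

-3*exp(-3*z)*sin(z)/10 - exp(-3*z)*cos(z)/10 + C

Let I denote the integral. Integrate by parts with u = sin(z), dv = exp(-3*z) dz, so v = -exp(-3*z)/3: I = -exp(-3*z)*sin(z)/3 + (1/3)·∫ exp(-3*z)*cos(z) dz.
Apply parts again with u = cos(z), dv = exp(-3*z) dz: ∫ exp(-3*z)*cos(z) dz = -exp(-3*z)*cos(z)/3 − (1/3)·I. Substituting back brings back I: I = -exp(-3*z)*sin(z)/3 - exp(-3*z)*cos(z)/9 − (1/9)·I.
Solving for I: (1 + 1/9)·I equals the remaining terms, so I = (9/10)·(-exp(-3*z)*sin(z)/3 - exp(-3*z)*cos(z)/9).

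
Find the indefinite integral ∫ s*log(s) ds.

s**2*log(s)/2 - s**2/4 + C

Use integration by parts with u = log(s), dv = s ds.
Then du = 1/s ds and v = s**2/2.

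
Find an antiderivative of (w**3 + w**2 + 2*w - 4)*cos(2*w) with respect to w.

Use integration by parts with u = w**3 + w**2 + 2*w - 4, dv = cos(2*w) dw, so v = sin(2*w)/2.
Apply parts 3 times (tabular method): alternate signs, differentiate u down to 0, integrate dv up.

w**3*sin(2*w)/2 + w**2*sin(2*w)/2 + 3*w**2*cos(2*w)/4 + w*sin(2*w)/4 + w*cos(2*w)/2 - 9*sin(2*w)/4 + cos(2*w)/8 + C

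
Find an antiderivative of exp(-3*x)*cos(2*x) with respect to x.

Let I denote the integral. Integrate by parts with u = cos(2*x), dv = exp(-3*x) dx, so v = -exp(-3*x)/3: I = -exp(-3*x)*cos(2*x)/3 − (2/3)·∫ exp(-3*x)*sin(2*x) dx.
Apply parts again with u = sin(2*x), dv = exp(-3*x) dx: ∫ exp(-3*x)*sin(2*x) dx = -exp(-3*x)*sin(2*x)/3 + (2/3)·I. Substituting back brings back I: I = 2*exp(-3*x)*sin(2*x)/9 - exp(-3*x)*cos(2*x)/3 − (4/9)·I.
Solving for I: (1 + 4/9)·I equals the remaining terms, so I = (9/13)·(2*exp(-3*x)*sin(2*x)/9 - exp(-3*x)*cos(2*x)/3).

2*exp(-3*x)*sin(2*x)/13 - 3*exp(-3*x)*cos(2*x)/13 + C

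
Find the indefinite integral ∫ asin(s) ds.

Use integration by parts with u = arcsin(s), dv = ds.
Then du = 1/sqrt(-s**2 + 1) ds.

s*asin(s) + sqrt(-s**2 + 1) + C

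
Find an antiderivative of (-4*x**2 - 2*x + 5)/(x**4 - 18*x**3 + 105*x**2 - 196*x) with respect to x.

Factor the denominator: x*(x - 7)**2*(x - 4).
Partial-fraction decomposition: -67/(36*(x - 4)) + 832/(441*(x - 7)) - 205/(21*(x - 7)**2) - 5/(196*x).
Integrate each term; A/(x−a) gives A·log|x−a|; A/(x−a)² gives −A/(x−a).

-5*log(x)/196 + 832*log(x - 7)/441 - 67*log(x - 4)/36 + 205/(21*x - 147) + C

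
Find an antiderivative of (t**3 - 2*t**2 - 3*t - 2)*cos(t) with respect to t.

t**3*sin(t) - 2*t**2*sin(t) + 3*t**2*cos(t) - 9*t*sin(t) - 4*t*cos(t) + 2*sin(t) - 9*cos(t) + C

Use integration by parts with u = t**3 - 2*t**2 - 3*t - 2, dv = cos(t) dt, so v = sin(t).
Apply parts 3 times (tabular method): alternate signs, differentiate u down to 0, integrate dv up.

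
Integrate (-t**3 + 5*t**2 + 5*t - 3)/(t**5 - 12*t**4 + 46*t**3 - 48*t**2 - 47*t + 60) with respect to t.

Factor the denominator: (t - 5)*(t - 4)*(t - 3)*(t - 1)*(t + 1).
Partial-fraction decomposition: -1/(120*(t + 1)) - 1/(8*(t - 1)) + 15/(8*(t - 3)) - 11/(5*(t - 4)) + 11/(24*(t - 5)).
Integrate each term: A/(t−a) contributes A·log|t−a|.

11*log(t - 5)/24 - 11*log(t - 4)/5 + 15*log(t - 3)/8 - log(t - 1)/8 - log(t + 1)/120 + C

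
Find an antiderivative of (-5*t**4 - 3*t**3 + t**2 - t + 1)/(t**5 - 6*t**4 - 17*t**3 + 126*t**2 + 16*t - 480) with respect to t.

-497*log(t - 5)/18 + 1459*log(t - 4)/48 - 479*log(t - 3)/70 + 7*log(t + 2)/60 - 1067*log(t + 4)/1008 + C

Factor the denominator: (t - 5)*(t - 4)*(t - 3)*(t + 2)*(t + 4).
Partial-fraction decomposition: -1067/(1008*(t + 4)) + 7/(60*(t + 2)) - 479/(70*(t - 3)) + 1459/(48*(t - 4)) - 497/(18*(t - 5)).
Integrate each term: A/(t−a) contributes A·log|t−a|.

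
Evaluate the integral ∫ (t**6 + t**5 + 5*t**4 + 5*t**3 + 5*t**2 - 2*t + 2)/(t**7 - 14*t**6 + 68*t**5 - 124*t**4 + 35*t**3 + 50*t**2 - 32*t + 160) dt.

2513*log(t - 5)/52 - 664957*log(t - 4)/14450 - 13*log(t - 2)/10 + log(t + 1)/100 - 719*log(t**2 + 1)/75140 + 211*atan(t)/18785 + 3397/(85*t - 340) + C

Factor the denominator: (t - 5)*(t - 4)**2*(t - 2)*(t + 1)*(t**2 + 1).
Partial-fraction decomposition: -(719*t - 422)/(37570*(t**2 + 1)) + 1/(100*(t + 1)) - 13/(10*(t - 2)) - 664957/(14450*(t - 4)) - 3397/(85*(t - 4)**2) + 2513/(52*(t - 5)).
Integrate each term; A/(t−a) gives A·log|t−a|; the (Bt+D)/(t²+p²) term gives a log and an atan.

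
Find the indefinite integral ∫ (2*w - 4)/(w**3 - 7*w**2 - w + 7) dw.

5*log(w - 7)/24 + log(w - 1)/6 - 3*log(w + 1)/8 + C

Factor the denominator: (w - 7)*(w - 1)*(w + 1).
Partial-fraction decomposition: -3/(8*(w + 1)) + 1/(6*(w - 1)) + 5/(24*(w - 7)).
Integrate each term: A/(w−a) contributes A·log|w−a|.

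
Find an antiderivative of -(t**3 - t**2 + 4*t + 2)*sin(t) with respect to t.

t**3*cos(t) - 3*t**2*sin(t) - t**2*cos(t) + 2*t*sin(t) - 2*t*cos(t) + 2*sin(t) + 4*cos(t) + C

Use integration by parts with u = t**3 - t**2 + 4*t + 2, dv = -sin(t) dt, so v = cos(t).
Apply parts 3 times (tabular method): alternate signs, differentiate u down to 0, integrate dv up.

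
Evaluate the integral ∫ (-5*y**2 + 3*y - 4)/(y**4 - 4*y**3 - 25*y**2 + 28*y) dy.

-log(y)/7 - 38*log(y - 7)/77 + log(y - 1)/5 + 24*log(y + 4)/55 + C

Factor the denominator: y*(y - 7)*(y - 1)*(y + 4).
Partial-fraction decomposition: 24/(55*(y + 4)) + 1/(5*(y - 1)) - 38/(77*(y - 7)) - 1/(7*y).
Integrate each term: A/(y−a) contributes A·log|y−a|.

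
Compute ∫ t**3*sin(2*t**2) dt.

-t**2*cos(2*t**2)/4 + sin(2*t**2)/8 + C

Let u = t², du = 2t dt; rewrite as (1/2)∫ u^1·sin(2u) du.
Now integrate by parts 1 time.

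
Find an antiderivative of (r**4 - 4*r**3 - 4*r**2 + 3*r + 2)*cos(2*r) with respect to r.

r**4*sin(2*r)/2 - 2*r**3*sin(2*r) + r**3*cos(2*r) - 7*r**2*sin(2*r)/2 - 3*r**2*cos(2*r) + 9*r*sin(2*r)/2 - 7*r*cos(2*r)/2 + 11*sin(2*r)/4 + 9*cos(2*r)/4 + C

Use integration by parts with u = r**4 - 4*r**3 - 4*r**2 + 3*r + 2, dv = cos(2*r) dr, so v = sin(2*r)/2.
Apply parts 4 times (tabular method): alternate signs, differentiate u down to 0, integrate dv up.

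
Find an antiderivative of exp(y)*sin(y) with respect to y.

Let I denote the integral. Integrate by parts with u = sin(y), dv = exp(y) dy, so v = exp(y): I = exp(y)*sin(y) − ∫ exp(y)*cos(y) dy.
Apply parts again with u = cos(y), dv = exp(y) dy: ∫ exp(y)*cos(y) dy = exp(y)*cos(y) + I. Substituting back brings back I: I = exp(y)*sin(y) - exp(y)*cos(y) − I.
Solving for I: (1 + 1)·I equals the remaining terms, so I = (1/2)·(exp(y)*sin(y) - exp(y)*cos(y)).

exp(y)*sin(y)/2 - exp(y)*cos(y)/2 + C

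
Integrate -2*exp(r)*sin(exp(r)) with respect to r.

2*cos(exp(r)) + C

Let u = exp(r), so du = (exp(r)) dr.
Rewriting, the integral becomes -2·∫ sin(u) du = -2·-cos(u).
Substituting back, u = exp(r).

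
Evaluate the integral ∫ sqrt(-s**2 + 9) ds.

s*sqrt(-s**2 + 9)/2 + 9*asin(s/3)/2 + C

Substitute s = 3·sin(θ), so ds = 3·cos(θ) dθ and the radical becomes sqrt(-s**2 + 9) = 3·cos(θ) by the Pythagorean identity.
Integrate the resulting trig expression in θ, then back-substitute θ = asin(s/3), sin(θ) = s/3, cos(θ) = sqrt(-s**2 + 9)/3 (absorbing any constant into C).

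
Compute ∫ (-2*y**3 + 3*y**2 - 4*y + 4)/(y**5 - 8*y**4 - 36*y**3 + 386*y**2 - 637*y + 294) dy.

Factor the denominator: (y - 7)*(y - 6)*(y - 1)**2*(y + 7).
Partial-fraction decomposition: 865/(11648*(y + 7)) - 451/(28800*(y - 1)) + 1/(240*(y - 1)**2) + 344/(325*(y - 6)) - 563/(504*(y - 7)).
Integrate each term; A/(y−a) gives A·log|y−a|; A/(y−a)² gives −A/(y−a).

-563*log(y - 7)/504 + 344*log(y - 6)/325 - 451*log(y - 1)/28800 + 865*log(y + 7)/11648 - 1/(240*y - 240) + C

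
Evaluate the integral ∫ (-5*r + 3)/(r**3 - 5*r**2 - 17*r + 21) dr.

-8*log(r - 7)/15 + log(r - 1)/12 + 9*log(r + 3)/20 + C

Factor the denominator: (r - 7)*(r - 1)*(r + 3).
Partial-fraction decomposition: 9/(20*(r + 3)) + 1/(12*(r - 1)) - 8/(15*(r - 7)).
Integrate each term: A/(r−a) contributes A·log|r−a|.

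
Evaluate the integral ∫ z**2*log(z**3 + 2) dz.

Let u = z**3 + 2, so du = (3*z**2) dz.
The integral becomes (1/3)·∫ log(u) du; integrate by parts with u′=log(u), dv′=du.

z**3*log(z**3 + 2)/3 - z**3/3 + 2*log(z**3 + 2)/3 + C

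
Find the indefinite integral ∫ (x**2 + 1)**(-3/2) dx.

x/sqrt(x**2 + 1) + C

Substitute x = tan(θ), so dx = sec(θ)^2 dθ and the radical becomes sqrt(x**2 + 1) = sec(θ) by the Pythagorean identity.
Integrate the resulting trig expression in θ, then back-substitute tan(θ) = x, sec(θ) = sqrt(x**2 + 1) (absorbing any constant into C).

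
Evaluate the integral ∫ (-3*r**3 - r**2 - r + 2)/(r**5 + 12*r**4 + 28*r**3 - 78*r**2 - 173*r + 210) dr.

Factor the denominator: (r - 2)*(r - 1)*(r + 3)*(r + 5)*(r + 7).
Partial-fraction decomposition: 989/(576*(r + 7)) - 17/(8*(r + 5)) + 77/(160*(r + 3)) + 1/(64*(r - 1)) - 4/(45*(r - 2)).
Integrate each term: A/(r−a) contributes A·log|r−a|.

-4*log(r - 2)/45 + log(r - 1)/64 + 77*log(r + 3)/160 - 17*log(r + 5)/8 + 989*log(r + 7)/576 + C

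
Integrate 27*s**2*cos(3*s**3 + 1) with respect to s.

3*sin(3*s**3 + 1) + C

Let u = 3*s**3 + 1, so du = (9*s**2) ds.
Rewriting, the integral becomes 3·∫ cos(u) du = 3·sin(u).
Substituting back, u = 3*s**3 + 1.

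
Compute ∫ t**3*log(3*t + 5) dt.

Use integration by parts with u = log(3*t + 5), dv = t**3 dt.
Then du = 3/(3*t + 5) dt and v = t**4/4.

t**4*log(3*t + 5)/4 - t**4/16 + 5*t**3/36 - 25*t**2/72 + 125*t/108 - 625*log(3*t + 5)/324 + C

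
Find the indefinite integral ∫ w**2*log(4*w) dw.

Use integration by parts with u = log(4*w), dv = w**2 dw.
Then du = 1/w dw and v = w**3/3.

w**3*(log(w) + 2*log(2))/3 - w**3/9 + C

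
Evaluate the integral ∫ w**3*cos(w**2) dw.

w**2*sin(w**2)/2 + cos(w**2)/2 + C

Let u = w², du = 2w dw; rewrite as (1/2)∫ u^1·cos(1u) du.
Now integrate by parts 1 time.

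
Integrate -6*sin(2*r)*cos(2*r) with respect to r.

-3*sin(2*r)**2/2 + C

Let u = sin(2*r), so du = (2*cos(2*r)) dr.
Rewriting, the integral becomes -3·∫ u^1 du = -3·u^2/2.
Substituting back, u = sin(2*r).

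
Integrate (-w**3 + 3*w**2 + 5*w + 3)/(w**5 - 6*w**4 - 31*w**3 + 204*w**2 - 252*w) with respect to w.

-log(w)/84 - 79*log(w - 7)/910 - log(w - 3)/6 + 17*log(w - 2)/80 + 11*log(w + 6)/208 + C

Factor the denominator: w*(w - 7)*(w - 3)*(w - 2)*(w + 6).
Partial-fraction decomposition: 11/(208*(w + 6)) + 17/(80*(w - 2)) - 1/(6*(w - 3)) - 79/(910*(w - 7)) - 1/(84*w).
Integrate each term: A/(w−a) contributes A·log|w−a|.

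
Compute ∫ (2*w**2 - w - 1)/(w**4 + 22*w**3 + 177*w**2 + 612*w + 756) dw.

Factor the denominator: (w + 3)*(w + 6)**2*(w + 7).
Partial-fraction decomposition: -26/(w + 7) + 229/(9*(w + 6)) - 77/(3*(w + 6)**2) + 5/(9*(w + 3)).
Integrate each term; A/(w−a) gives A·log|w−a|; A/(w−a)² gives −A/(w−a).

5*log(w + 3)/9 + 229*log(w + 6)/9 - 26*log(w + 7) + 77/(3*w + 18) + C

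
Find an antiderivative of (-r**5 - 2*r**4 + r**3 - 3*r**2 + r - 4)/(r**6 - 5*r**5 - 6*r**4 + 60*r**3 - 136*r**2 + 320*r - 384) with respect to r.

-19*log(r - 4)/4 + 58*log(r - 3)/13 - 35*log(r - 2)/48 - 7*log(r + 4)/120 + 79*log(r**2 + 4)/2080 - 83*atan(r/2)/1040 + C

Factor the denominator: (r - 4)*(r - 3)*(r - 2)*(r + 4)*(r**2 + 4).
Partial-fraction decomposition: (79*r - 166)/(1040*(r**2 + 4)) - 7/(120*(r + 4)) - 35/(48*(r - 2)) + 58/(13*(r - 3)) - 19/(4*(r - 4)).
Integrate each term; A/(r−a) gives A·log|r−a|; the (Br+D)/(r²+p²) term gives a log and an atan.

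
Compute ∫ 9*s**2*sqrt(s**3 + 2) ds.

2*(s**3 + 2)**(3/2) + C

Let u = s**3 + 2, so du = (3*s**2) ds.
Rewriting, the integral becomes 3·∫ √u du = 3·(2/3)u^(3/2).
Substituting back, u = s**3 + 2.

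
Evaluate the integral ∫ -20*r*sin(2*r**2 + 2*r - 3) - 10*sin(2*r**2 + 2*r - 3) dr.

5*cos(2*r**2 + 2*r - 3) + C

Let u = 2*r**2 + 2*r - 3, so du = (4*r + 2) dr.
Rewriting, the integral becomes -5·∫ sin(u) du = -5·-cos(u).
Substituting back, u = 2*r**2 + 2*r - 3.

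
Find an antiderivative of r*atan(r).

r**2*atan(r)/2 - r/2 + atan(r)/2 + C

Use integration by parts with u = arctan(r), dv = r dr.
Then du = 1/(r**2 + 1) dr.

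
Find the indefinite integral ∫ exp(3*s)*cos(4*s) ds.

4*exp(3*s)*sin(4*s)/25 + 3*exp(3*s)*cos(4*s)/25 + C

Let I denote the integral. Integrate by parts with u = cos(4*s), dv = exp(3*s) ds, so v = exp(3*s)/3: I = exp(3*s)*cos(4*s)/3 + (4/3)·∫ exp(3*s)*sin(4*s) ds.
Apply parts again with u = sin(4*s), dv = exp(3*s) ds: ∫ exp(3*s)*sin(4*s) ds = exp(3*s)*sin(4*s)/3 − (4/3)·I. Substituting back brings back I: I = 4*exp(3*s)*sin(4*s)/9 + exp(3*s)*cos(4*s)/3 − (16/9)·I.
Solving for I: (1 + 16/9)·I equals the remaining terms, so I = (9/25)·(4*exp(3*s)*sin(4*s)/9 + exp(3*s)*cos(4*s)/3).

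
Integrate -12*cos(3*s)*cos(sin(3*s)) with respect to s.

-4*sin(sin(3*s)) + C

Let u = sin(3*s), so du = (3*cos(3*s)) ds.
Rewriting, the integral becomes -4·∫ cos(u) du = -4·sin(u).
Substituting back, u = sin(3*s).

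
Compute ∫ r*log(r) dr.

r**2*log(r)/2 - r**2/4 + C

Use integration by parts with u = log(r), dv = r dr.
Then du = 1/r dr and v = r**2/2.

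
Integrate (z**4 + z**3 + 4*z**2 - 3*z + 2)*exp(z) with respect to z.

Use integration by parts with u = z**4 + z**3 + 4*z**2 - 3*z + 2, dv = exp(z) dz, so v = exp(z).
Apply parts 4 times (tabular method): alternate signs, differentiate u down to 0, integrate dv up.

(z**4 - 3*z**3 + 13*z**2 - 29*z + 31)*exp(z) + C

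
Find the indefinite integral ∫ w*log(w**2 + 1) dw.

Let u = w**2 + 1, so du = (2*w) dw.
The integral becomes (1/2)·∫ log(u) du; integrate by parts with u′=log(u), dv′=du.

w**2*log(w**2 + 1)/2 - w**2/2 + log(w**2 + 1)/2 + C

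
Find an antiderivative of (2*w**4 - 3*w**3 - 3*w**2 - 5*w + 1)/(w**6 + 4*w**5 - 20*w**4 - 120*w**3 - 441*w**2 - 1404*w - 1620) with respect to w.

Factor the denominator: (w - 6)*(w + 2)*(w + 3)*(w + 5)*(w**2 + 9).
Partial-fraction decomposition: (3337*w - 603)/(29835*(w**2 + 9)) - 394/(561*(w + 5)) + 58/(81*(w + 3)) - 55/(312*(w + 2)) + 1807/(35640*(w - 6)).
Integrate each term; A/(w−a) gives A·log|w−a|; the (Bw+D)/(w²+p²) term gives a log and an atan.

1807*log(w - 6)/35640 - 55*log(w + 2)/312 + 58*log(w + 3)/81 - 394*log(w + 5)/561 + 3337*log(w**2 + 9)/59670 - 67*atan(w/3)/9945 + C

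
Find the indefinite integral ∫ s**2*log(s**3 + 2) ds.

s**3*log(s**3 + 2)/3 - s**3/3 + 2*log(s**3 + 2)/3 + C

Let u = s**3 + 2, so du = (3*s**2) ds.
The integral becomes (1/3)·∫ log(u) du; integrate by parts with u′=log(u), dv′=du.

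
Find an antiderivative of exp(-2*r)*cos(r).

Let I denote the integral. Integrate by parts with u = cos(r), dv = exp(-2*r) dr, so v = -exp(-2*r)/2: I = -exp(-2*r)*cos(r)/2 − (1/2)·∫ exp(-2*r)*sin(r) dr.
Apply parts again with u = sin(r), dv = exp(-2*r) dr: ∫ exp(-2*r)*sin(r) dr = -exp(-2*r)*sin(r)/2 + (1/2)·I. Substituting back brings back I: I = exp(-2*r)*sin(r)/4 - exp(-2*r)*cos(r)/2 − (1/4)·I.
Solving for I: (1 + 1/4)·I equals the remaining terms, so I = (4/5)·(exp(-2*r)*sin(r)/4 - exp(-2*r)*cos(r)/2).

exp(-2*r)*sin(r)/5 - 2*exp(-2*r)*cos(r)/5 + C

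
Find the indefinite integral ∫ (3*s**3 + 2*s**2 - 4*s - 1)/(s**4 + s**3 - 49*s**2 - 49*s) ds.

Factor the denominator: s*(s - 7)*(s + 1)*(s + 7).
Partial-fraction decomposition: 226/(147*(s + 7)) + 1/(24*(s + 1)) + 549/(392*(s - 7)) + 1/(49*s).
Integrate each term: A/(s−a) contributes A·log|s−a|.

log(s)/49 + 549*log(s - 7)/392 + log(s + 1)/24 + 226*log(s + 7)/147 + C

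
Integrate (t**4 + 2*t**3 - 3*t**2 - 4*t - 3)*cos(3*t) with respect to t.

Use integration by parts with u = t**4 + 2*t**3 - 3*t**2 - 4*t - 3, dv = cos(3*t) dt, so v = sin(3*t)/3.
Apply parts 4 times (tabular method): alternate signs, differentiate u down to 0, integrate dv up.

t**4*sin(3*t)/3 + 2*t**3*sin(3*t)/3 + 4*t**3*cos(3*t)/9 - 13*t**2*sin(3*t)/9 + 2*t**2*cos(3*t)/3 - 16*t*sin(3*t)/9 - 26*t*cos(3*t)/27 - 55*sin(3*t)/81 - 16*cos(3*t)/27 + C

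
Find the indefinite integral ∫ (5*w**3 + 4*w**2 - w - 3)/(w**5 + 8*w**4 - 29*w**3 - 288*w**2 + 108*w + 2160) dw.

239*log(w - 5)/726 - 55*log(w - 3)/378 - 85*log(w + 4)/84 + 10823*log(w + 6)/13068 - 311/(66*w + 396) + C

Factor the denominator: (w - 5)*(w - 3)*(w + 4)*(w + 6)**2.
Partial-fraction decomposition: 10823/(13068*(w + 6)) + 311/(66*(w + 6)**2) - 85/(84*(w + 4)) - 55/(378*(w - 3)) + 239/(726*(w - 5)).
Integrate each term; A/(w−a) gives A·log|w−a|; A/(w−a)² gives −A/(w−a).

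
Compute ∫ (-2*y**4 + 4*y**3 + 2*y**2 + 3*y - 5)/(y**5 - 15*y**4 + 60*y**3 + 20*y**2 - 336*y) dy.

Factor the denominator: y*(y - 7)*(y - 6)*(y - 4)*(y + 2).
Partial-fraction decomposition: -67/(864*(y + 2)) - 217/(144*(y - 4)) + 1643/(96*(y - 6)) - 3316/(189*(y - 7)) + 5/(336*y).
Integrate each term: A/(y−a) contributes A·log|y−a|.

5*log(y)/336 - 3316*log(y - 7)/189 + 1643*log(y - 6)/96 - 217*log(y - 4)/144 - 67*log(y + 2)/864 + C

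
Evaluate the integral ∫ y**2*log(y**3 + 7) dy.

Let u = y**3 + 7, so du = (3*y**2) dy.
The integral becomes (1/3)·∫ log(u) du; integrate by parts with u′=log(u), dv′=du.

y**3*log(y**3 + 7)/3 - y**3/3 + 7*log(y**3 + 7)/3 + C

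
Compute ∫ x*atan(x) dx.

Use integration by parts with u = arctan(x), dv = x dx.
Then du = 1/(x**2 + 1) dx.

x**2*atan(x)/2 - x/2 + atan(x)/2 + C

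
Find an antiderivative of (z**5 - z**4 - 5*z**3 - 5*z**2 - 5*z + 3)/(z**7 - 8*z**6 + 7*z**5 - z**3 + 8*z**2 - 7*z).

Factor the denominator: z*(z - 7)*(z - 1)**2*(z + 1)*(z**2 + 1).
Partial-fraction decomposition: (17*z - 31)/(100*(z**2 + 1)) + 3/(32*(z + 1)) + 1/(24*(z - 1)) + 1/(2*(z - 1)**2) + 2069/(16800*(z - 7)) - 3/(7*z).
Integrate each term; A/(z−a) gives A·log|z−a|; the (Bz+D)/(z²+p²) term gives a log and an atan.

-3*log(z)/7 + 2069*log(z - 7)/16800 + log(z - 1)/24 + 3*log(z + 1)/32 + 17*log(z**2 + 1)/200 - 31*atan(z)/100 - 1/(2*z - 2) + C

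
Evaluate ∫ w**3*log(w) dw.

Use integration by parts with u = log(w), dv = w**3 dw.
Then du = 1/w dw and v = w**4/4.

w**4*log(w)/4 - w**4/16 + C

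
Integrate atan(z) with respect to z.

z*atan(z) - log(z**2 + 1)/2 + C

Use integration by parts with u = arctan(z), dv = dz.
Then du = 1/(z**2 + 1) dz.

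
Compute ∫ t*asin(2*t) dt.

Use integration by parts with u = arcsin(2*t), dv = t dt.
Then du = 2/sqrt(-4*t**2 + 1) dt.

t**2*asin(2*t)/2 + t*sqrt(-4*t**2 + 1)/8 - asin(2*t)/16 + C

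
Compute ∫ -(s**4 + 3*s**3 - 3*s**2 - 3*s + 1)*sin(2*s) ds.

Use integration by parts with u = s**4 + 3*s**3 - 3*s**2 - 3*s + 1, dv = -sin(2*s) ds, so v = cos(2*s)/2.
Apply parts 4 times (tabular method): alternate signs, differentiate u down to 0, integrate dv up.

s**4*cos(2*s)/2 - s**3*sin(2*s) + 3*s**3*cos(2*s)/2 - 9*s**2*sin(2*s)/4 - 3*s**2*cos(2*s) + 3*s*sin(2*s) - 15*s*cos(2*s)/4 + 15*sin(2*s)/8 + 2*cos(2*s) + C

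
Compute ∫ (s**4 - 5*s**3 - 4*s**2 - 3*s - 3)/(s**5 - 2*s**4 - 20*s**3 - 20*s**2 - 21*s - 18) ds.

Factor the denominator: (s - 6)*(s + 1)*(s + 3)*(s**2 + 1).
Partial-fraction decomposition: (3*s - 19)/(185*(s**2 + 1)) + 31/(30*(s + 3)) - 1/(14*(s + 1)) + 17/(777*(s - 6)).
Integrate each term; A/(s−a) gives A·log|s−a|; the (Bs+D)/(s²+p²) term gives a log and an atan.

17*log(s - 6)/777 - log(s + 1)/14 + 31*log(s + 3)/30 + 3*log(s**2 + 1)/370 - 19*atan(s)/185 + C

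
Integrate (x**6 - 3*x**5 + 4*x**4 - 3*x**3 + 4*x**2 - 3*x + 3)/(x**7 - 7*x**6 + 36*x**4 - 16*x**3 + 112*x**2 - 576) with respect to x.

Factor the denominator: (x - 6)*(x - 3)*(x - 2)*(x + 2)**2*(x**2 + 4).
Partial-fraction decomposition: (49*x + 4)/(640*(x**2 + 4)) + 12861/(51200*(x + 2)) - 273/(1280*(x + 2)**2) + 21/(512*(x - 2)) - 7/(25*(x - 3)) + 9331/(10240*(x - 6)).
Integrate each term; A/(x−a) gives A·log|x−a|; the (Bx+D)/(x²+p²) term gives a log and an atan.

9331*log(x - 6)/10240 - 7*log(x - 3)/25 + 21*log(x - 2)/512 + 12861*log(x + 2)/51200 + 49*log(x**2 + 4)/1280 + atan(x/2)/320 + 273/(1280*x + 2560) + C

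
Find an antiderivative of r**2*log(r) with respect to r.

Use integration by parts with u = log(r), dv = r**2 dr.
Then du = 1/r dr and v = r**3/3.

r**3*log(r)/3 - r**3/9 + C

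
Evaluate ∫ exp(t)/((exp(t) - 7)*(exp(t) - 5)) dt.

Let u = e^t, du = e^t dt.
The integral becomes ∫ du/((u-5)(u-7)); decompose into partial fractions.

log(exp(t) - 7)/2 - log(exp(t) - 5)/2 + C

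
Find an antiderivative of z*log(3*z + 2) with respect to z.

z**2*log(3*z + 2)/2 - z**2/4 + z/3 - 2*log(3*z + 2)/9 + C

Use integration by parts with u = log(3*z + 2), dv = z dz.
Then du = 3/(3*z + 2) dz and v = z**2/2.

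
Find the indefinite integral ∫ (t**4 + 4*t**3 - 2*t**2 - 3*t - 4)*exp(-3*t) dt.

Use integration by parts with u = t**4 + 4*t**3 - 2*t**2 - 3*t - 4, dv = exp(-3*t) dt, so v = -exp(-3*t)/3.
Apply parts 4 times (tabular method): alternate signs, differentiate u down to 0, integrate dv up.

(-27*t**4 - 144*t**3 - 90*t**2 + 21*t + 115)*exp(-3*t)/81 + C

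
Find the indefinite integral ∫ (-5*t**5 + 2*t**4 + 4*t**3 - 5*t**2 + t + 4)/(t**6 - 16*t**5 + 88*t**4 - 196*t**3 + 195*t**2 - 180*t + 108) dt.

3427*log(t - 6)/8325 - 983*log(t - 3)/180 - log(t - 1)/100 + 11*log(t**2 + 1)/370 + 21*atan(t)/370 + 962/(15*t - 90) + C

Factor the denominator: (t - 6)**2*(t - 3)*(t - 1)*(t**2 + 1).
Partial-fraction decomposition: (22*t + 21)/(370*(t**2 + 1)) - 1/(100*(t - 1)) - 983/(180*(t - 3)) + 3427/(8325*(t - 6)) - 962/(15*(t - 6)**2).
Integrate each term; A/(t−a) gives A·log|t−a|; the (Bt+D)/(t²+p²) term gives a log and an atan.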